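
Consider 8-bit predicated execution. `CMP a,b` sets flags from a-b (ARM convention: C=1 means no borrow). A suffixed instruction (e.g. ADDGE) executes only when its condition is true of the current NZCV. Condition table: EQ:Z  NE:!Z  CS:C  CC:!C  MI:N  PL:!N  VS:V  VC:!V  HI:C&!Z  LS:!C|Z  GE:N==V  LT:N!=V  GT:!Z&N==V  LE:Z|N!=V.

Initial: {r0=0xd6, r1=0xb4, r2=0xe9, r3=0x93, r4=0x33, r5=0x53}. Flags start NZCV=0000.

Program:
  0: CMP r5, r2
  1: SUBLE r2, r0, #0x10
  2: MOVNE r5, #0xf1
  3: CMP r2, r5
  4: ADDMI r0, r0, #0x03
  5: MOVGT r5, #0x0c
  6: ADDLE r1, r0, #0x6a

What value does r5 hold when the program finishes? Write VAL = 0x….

VAL = 0xf1

0: ✓ CMP  NZCV=0000
1: · SUBLE
2: ✓ MOVNE  r5←0xf1
3: ✓ CMP  NZCV=1000
4: ✓ ADDMI  r0←0xd9
5: · MOVGT
6: ✓ ADDLE  r1←0x43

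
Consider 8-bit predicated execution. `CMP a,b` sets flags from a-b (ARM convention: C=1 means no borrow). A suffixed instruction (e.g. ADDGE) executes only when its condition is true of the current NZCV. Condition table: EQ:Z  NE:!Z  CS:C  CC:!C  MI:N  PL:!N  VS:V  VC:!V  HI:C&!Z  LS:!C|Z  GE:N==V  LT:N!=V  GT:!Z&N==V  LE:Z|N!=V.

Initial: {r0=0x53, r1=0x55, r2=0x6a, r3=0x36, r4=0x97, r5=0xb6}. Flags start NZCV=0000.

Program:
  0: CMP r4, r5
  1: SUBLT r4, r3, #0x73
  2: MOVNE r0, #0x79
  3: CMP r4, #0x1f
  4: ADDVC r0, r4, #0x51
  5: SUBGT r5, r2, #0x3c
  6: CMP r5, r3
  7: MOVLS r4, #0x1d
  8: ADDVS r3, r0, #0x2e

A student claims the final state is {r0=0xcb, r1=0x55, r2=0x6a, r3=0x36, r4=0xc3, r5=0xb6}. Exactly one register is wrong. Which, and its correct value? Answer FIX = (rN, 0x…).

FIX = (r0, 0x14)

[0] flags=1000 → (cmp)
[1] flags=1000 LT?T → r4=0xc3
[2] flags=1000 NE?T → r0=0x79
[3] flags=1010 → (cmp)
[4] flags=1010 VC?T → r0=0x14
[5] flags=1010 GT?F → skip
[6] flags=1010 → (cmp)
[7] flags=1010 LS?F → skip
[8] flags=1010 VS?F → skip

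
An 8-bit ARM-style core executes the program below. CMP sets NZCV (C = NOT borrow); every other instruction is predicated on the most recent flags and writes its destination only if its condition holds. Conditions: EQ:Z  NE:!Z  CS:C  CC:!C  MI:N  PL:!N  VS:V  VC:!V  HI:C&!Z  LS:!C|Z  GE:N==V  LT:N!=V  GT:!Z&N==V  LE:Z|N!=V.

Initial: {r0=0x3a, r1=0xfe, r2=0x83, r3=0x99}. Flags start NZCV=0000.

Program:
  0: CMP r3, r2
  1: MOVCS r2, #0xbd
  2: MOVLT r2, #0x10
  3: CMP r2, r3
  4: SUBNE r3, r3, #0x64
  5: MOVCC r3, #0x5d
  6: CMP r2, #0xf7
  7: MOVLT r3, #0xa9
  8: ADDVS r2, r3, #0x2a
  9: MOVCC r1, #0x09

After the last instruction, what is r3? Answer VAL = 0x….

[0] flags=0010 → (cmp)
[1] flags=0010 CS?T → r2=0xbd
[2] flags=0010 LT?F → skip
[3] flags=0010 → (cmp)
[4] flags=0010 NE?T → r3=0x35
[5] flags=0010 CC?F → skip
[6] flags=1000 → (cmp)
[7] flags=1000 LT?T → r3=0xa9
[8] flags=1000 VS?F → skip
[9] flags=1000 CC?T → r1=0x09

VAL = 0xa9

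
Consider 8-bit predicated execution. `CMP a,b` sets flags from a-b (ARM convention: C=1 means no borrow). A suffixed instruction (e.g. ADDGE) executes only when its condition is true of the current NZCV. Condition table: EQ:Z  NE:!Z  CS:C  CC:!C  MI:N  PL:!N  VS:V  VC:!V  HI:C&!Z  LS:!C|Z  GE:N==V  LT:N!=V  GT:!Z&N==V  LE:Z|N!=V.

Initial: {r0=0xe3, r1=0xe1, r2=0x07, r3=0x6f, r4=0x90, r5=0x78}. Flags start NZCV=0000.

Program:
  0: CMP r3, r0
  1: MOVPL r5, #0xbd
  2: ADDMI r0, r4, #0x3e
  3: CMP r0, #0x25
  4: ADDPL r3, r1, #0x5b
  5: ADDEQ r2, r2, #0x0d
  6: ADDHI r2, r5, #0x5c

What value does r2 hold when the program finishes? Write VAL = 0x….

VAL = 0xd4

[0] flags=1001 → (cmp)
[1] flags=1001 PL?F → skip
[2] flags=1001 MI?T → r0=0xce
[3] flags=1010 → (cmp)
[4] flags=1010 PL?F → skip
[5] flags=1010 EQ?F → skip
[6] flags=1010 HI?T → r2=0xd4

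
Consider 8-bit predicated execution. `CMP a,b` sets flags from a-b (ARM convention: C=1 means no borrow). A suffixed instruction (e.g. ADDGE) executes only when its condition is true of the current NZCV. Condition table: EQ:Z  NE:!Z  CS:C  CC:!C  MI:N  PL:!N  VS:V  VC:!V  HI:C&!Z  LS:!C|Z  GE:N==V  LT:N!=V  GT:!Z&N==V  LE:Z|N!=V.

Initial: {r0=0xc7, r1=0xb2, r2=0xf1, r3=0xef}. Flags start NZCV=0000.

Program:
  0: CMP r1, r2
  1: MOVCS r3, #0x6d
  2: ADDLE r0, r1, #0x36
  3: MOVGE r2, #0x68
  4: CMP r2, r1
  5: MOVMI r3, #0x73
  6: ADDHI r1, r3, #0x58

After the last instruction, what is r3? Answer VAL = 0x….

0: ✓ CMP  NZCV=1000
1: · MOVCS
2: ✓ ADDLE  r0←0xe8
3: · MOVGE
4: ✓ CMP  NZCV=0010
5: · MOVMI
6: ✓ ADDHI  r1←0x47

VAL = 0xef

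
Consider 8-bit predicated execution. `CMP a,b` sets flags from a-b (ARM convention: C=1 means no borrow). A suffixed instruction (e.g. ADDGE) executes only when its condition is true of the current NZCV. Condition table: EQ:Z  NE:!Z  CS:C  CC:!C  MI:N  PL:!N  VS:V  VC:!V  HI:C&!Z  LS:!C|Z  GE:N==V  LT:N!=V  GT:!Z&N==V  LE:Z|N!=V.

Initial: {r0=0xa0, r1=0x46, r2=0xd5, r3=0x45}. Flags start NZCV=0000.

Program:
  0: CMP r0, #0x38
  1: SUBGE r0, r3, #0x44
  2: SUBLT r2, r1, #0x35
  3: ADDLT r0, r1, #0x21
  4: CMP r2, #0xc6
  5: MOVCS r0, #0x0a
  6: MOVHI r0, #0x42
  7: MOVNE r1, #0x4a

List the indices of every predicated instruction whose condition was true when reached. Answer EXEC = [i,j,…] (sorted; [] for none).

EXEC = [2,3,7]

[0] flags=0011 → (cmp)
[1] flags=0011 GE?F → skip
[2] flags=0011 LT?T → r2=0x11
[3] flags=0011 LT?T → r0=0x67
[4] flags=0000 → (cmp)
[5] flags=0000 CS?F → skip
[6] flags=0000 HI?F → skip
[7] flags=0000 NE?T → r1=0x4a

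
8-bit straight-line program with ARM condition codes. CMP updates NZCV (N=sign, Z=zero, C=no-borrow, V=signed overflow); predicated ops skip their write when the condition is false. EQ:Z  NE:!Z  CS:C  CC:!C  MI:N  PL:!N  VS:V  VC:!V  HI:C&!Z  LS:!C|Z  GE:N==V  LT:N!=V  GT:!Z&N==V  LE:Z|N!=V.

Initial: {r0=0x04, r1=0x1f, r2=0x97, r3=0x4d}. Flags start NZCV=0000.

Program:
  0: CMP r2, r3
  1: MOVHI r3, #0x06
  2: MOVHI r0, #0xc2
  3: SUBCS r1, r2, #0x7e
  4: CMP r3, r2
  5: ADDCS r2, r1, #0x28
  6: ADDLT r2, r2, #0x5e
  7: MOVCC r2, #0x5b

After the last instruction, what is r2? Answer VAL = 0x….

[0] flags=0011 → (cmp)
[1] flags=0011 HI?T → r3=0x06
[2] flags=0011 HI?T → r0=0xc2
[3] flags=0011 CS?T → r1=0x19
[4] flags=0000 → (cmp)
[5] flags=0000 CS?F → skip
[6] flags=0000 LT?F → skip
[7] flags=0000 CC?T → r2=0x5b

VAL = 0x5b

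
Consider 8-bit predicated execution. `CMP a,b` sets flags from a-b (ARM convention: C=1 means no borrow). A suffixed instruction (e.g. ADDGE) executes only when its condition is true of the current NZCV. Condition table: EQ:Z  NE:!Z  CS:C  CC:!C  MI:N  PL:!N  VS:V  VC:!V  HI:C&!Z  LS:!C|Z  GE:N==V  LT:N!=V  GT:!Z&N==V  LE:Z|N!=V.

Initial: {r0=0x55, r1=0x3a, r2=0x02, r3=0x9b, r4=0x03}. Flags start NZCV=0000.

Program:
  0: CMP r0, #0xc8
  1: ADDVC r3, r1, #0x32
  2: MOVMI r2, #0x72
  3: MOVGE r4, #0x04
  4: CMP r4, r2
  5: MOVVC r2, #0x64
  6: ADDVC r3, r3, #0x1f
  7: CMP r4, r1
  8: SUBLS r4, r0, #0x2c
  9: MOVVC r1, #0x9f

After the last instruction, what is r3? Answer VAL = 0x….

VAL = 0xba

[0] flags=1001 → (cmp)
[1] flags=1001 VC?F → skip
[2] flags=1001 MI?T → r2=0x72
[3] flags=1001 GE?T → r4=0x04
[4] flags=1000 → (cmp)
[5] flags=1000 VC?T → r2=0x64
[6] flags=1000 VC?T → r3=0xba
[7] flags=1000 → (cmp)
[8] flags=1000 LS?T → r4=0x29
[9] flags=1000 VC?T → r1=0x9f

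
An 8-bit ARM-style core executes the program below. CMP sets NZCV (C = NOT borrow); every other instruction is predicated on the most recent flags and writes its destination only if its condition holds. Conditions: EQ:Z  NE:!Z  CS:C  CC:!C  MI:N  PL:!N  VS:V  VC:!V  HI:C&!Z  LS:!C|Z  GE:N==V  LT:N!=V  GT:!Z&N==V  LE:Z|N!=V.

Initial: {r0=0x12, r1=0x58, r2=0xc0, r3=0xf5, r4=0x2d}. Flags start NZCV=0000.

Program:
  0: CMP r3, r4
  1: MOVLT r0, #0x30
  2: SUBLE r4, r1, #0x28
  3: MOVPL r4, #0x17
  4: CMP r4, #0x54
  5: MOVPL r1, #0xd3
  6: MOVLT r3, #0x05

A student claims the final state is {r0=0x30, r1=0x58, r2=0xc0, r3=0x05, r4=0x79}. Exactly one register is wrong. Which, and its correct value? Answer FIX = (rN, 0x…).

0: ✓ CMP  NZCV=1010
1: ✓ MOVLT  r0←0x30
2: ✓ SUBLE  r4←0x30
3: · MOVPL
4: ✓ CMP  NZCV=1000
5: · MOVPL
6: ✓ MOVLT  r3←0x05

FIX = (r4, 0x30)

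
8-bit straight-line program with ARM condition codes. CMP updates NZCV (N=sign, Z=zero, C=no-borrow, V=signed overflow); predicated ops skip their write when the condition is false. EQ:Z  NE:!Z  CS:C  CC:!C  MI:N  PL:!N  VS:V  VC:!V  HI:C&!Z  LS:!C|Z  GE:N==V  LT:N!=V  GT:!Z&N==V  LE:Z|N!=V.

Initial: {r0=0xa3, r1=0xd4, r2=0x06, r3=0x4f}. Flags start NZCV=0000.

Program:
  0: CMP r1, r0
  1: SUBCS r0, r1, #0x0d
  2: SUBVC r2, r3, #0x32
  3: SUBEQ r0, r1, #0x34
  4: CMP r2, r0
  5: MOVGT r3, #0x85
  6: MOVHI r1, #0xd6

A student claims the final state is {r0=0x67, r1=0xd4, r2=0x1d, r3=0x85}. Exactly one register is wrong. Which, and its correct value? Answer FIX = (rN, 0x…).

0: ✓ CMP  NZCV=0010
1: ✓ SUBCS  r0←0xc7
2: ✓ SUBVC  r2←0x1d
3: · SUBEQ
4: ✓ CMP  NZCV=0000
5: ✓ MOVGT  r3←0x85
6: · MOVHI

FIX = (r0, 0xc7)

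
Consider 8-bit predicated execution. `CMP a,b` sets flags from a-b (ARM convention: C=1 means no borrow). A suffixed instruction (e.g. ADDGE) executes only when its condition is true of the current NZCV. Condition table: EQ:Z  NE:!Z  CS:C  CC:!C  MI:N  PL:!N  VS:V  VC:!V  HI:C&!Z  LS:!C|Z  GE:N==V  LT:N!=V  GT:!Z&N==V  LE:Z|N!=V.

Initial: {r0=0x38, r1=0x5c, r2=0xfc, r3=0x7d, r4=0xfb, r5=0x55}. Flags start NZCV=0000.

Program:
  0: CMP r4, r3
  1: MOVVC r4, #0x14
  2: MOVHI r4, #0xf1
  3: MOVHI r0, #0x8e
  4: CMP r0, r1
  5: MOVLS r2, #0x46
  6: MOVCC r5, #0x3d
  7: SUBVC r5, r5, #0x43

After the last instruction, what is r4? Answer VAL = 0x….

VAL = 0xf1

0: ✓ CMP  NZCV=0011
1: · MOVVC
2: ✓ MOVHI  r4←0xf1
3: ✓ MOVHI  r0←0x8e
4: ✓ CMP  NZCV=0011
5: · MOVLS
6: · MOVCC
7: · SUBVC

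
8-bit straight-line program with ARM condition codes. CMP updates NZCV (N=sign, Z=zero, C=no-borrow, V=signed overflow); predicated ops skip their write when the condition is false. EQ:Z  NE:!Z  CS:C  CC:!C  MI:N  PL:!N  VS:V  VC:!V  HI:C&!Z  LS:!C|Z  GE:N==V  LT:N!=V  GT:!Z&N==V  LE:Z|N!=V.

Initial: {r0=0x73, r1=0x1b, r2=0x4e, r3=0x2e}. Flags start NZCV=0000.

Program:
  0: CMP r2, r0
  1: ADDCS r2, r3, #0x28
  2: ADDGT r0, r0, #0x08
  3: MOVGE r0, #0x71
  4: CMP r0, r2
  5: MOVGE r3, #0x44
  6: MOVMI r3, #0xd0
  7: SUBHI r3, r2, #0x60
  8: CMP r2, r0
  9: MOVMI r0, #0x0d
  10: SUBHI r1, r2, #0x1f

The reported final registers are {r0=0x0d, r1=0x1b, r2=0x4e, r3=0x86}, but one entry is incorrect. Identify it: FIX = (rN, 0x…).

[0] flags=1000 → (cmp)
[1] flags=1000 CS?F → skip
[2] flags=1000 GT?F → skip
[3] flags=1000 GE?F → skip
[4] flags=0010 → (cmp)
[5] flags=0010 GE?T → r3=0x44
[6] flags=0010 MI?F → skip
[7] flags=0010 HI?T → r3=0xee
[8] flags=1000 → (cmp)
[9] flags=1000 MI?T → r0=0x0d
[10] flags=1000 HI?F → skip

FIX = (r3, 0xee)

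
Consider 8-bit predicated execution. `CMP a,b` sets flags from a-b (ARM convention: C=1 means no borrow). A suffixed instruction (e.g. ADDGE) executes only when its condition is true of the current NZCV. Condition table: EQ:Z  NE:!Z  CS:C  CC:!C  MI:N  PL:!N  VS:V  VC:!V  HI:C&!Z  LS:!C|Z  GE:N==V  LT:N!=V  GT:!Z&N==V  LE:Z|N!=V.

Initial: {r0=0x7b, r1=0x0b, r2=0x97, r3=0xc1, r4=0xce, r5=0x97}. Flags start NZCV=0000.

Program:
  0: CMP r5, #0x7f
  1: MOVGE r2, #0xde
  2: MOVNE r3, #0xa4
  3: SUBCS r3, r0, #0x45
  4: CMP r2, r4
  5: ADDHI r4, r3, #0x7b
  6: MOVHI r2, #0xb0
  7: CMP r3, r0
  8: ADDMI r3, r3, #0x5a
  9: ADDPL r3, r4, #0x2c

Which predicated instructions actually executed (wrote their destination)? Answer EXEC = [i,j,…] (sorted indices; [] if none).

0: ✓ CMP  NZCV=0011
1: · MOVGE
2: ✓ MOVNE  r3←0xa4
3: ✓ SUBCS  r3←0x36
4: ✓ CMP  NZCV=1000
5: · ADDHI
6: · MOVHI
7: ✓ CMP  NZCV=1000
8: ✓ ADDMI  r3←0x90
9: · ADDPL

EXEC = [2,3,8]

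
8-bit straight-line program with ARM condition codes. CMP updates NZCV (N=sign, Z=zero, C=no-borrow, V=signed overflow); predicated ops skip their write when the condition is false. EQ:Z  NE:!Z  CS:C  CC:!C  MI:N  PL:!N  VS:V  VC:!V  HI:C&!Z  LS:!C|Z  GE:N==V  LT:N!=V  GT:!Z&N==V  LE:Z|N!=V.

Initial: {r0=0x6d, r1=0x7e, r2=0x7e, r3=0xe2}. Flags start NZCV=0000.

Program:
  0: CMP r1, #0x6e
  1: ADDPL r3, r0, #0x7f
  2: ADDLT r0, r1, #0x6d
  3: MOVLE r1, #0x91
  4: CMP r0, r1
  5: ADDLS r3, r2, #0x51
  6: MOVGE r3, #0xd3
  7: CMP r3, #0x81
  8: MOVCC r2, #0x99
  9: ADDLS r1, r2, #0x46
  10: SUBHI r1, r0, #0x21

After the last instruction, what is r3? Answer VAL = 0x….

VAL = 0xcf

[0] flags=0010 → (cmp)
[1] flags=0010 PL?T → r3=0xec
[2] flags=0010 LT?F → skip
[3] flags=0010 LE?F → skip
[4] flags=1000 → (cmp)
[5] flags=1000 LS?T → r3=0xcf
[6] flags=1000 GE?F → skip
[7] flags=0010 → (cmp)
[8] flags=0010 CC?F → skip
[9] flags=0010 LS?F → skip
[10] flags=0010 HI?T → r1=0x4c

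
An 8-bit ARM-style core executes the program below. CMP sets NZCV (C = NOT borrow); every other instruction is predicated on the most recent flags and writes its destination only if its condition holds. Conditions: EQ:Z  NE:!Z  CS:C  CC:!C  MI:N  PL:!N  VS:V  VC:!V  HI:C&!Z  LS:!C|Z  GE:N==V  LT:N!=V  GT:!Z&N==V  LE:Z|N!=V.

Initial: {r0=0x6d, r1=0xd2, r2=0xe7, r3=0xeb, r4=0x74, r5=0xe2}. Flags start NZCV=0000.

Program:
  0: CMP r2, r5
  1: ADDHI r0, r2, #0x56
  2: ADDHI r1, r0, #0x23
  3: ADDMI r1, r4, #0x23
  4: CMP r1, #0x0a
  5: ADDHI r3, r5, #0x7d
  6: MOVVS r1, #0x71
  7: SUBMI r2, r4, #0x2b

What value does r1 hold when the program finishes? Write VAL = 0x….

VAL = 0x60

0: ✓ CMP  NZCV=0010
1: ✓ ADDHI  r0←0x3d
2: ✓ ADDHI  r1←0x60
3: · ADDMI
4: ✓ CMP  NZCV=0010
5: ✓ ADDHI  r3←0x5f
6: · MOVVS
7: · SUBMI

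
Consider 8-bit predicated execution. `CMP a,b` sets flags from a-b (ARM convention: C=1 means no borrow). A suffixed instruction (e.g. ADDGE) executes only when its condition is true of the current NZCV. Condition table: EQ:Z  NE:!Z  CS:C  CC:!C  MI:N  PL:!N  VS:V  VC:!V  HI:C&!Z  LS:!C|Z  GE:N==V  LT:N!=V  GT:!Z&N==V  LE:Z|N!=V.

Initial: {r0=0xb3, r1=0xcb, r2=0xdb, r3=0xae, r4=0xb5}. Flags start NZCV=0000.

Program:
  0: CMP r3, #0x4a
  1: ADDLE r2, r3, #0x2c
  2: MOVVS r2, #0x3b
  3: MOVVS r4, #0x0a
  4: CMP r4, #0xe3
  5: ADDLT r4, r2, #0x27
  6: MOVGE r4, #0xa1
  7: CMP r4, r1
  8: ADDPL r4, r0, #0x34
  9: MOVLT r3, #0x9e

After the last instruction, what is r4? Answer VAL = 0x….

[0] flags=0011 → (cmp)
[1] flags=0011 LE?T → r2=0xda
[2] flags=0011 VS?T → r2=0x3b
[3] flags=0011 VS?T → r4=0x0a
[4] flags=0000 → (cmp)
[5] flags=0000 LT?F → skip
[6] flags=0000 GE?T → r4=0xa1
[7] flags=1000 → (cmp)
[8] flags=1000 PL?F → skip
[9] flags=1000 LT?T → r3=0x9e

VAL = 0xa1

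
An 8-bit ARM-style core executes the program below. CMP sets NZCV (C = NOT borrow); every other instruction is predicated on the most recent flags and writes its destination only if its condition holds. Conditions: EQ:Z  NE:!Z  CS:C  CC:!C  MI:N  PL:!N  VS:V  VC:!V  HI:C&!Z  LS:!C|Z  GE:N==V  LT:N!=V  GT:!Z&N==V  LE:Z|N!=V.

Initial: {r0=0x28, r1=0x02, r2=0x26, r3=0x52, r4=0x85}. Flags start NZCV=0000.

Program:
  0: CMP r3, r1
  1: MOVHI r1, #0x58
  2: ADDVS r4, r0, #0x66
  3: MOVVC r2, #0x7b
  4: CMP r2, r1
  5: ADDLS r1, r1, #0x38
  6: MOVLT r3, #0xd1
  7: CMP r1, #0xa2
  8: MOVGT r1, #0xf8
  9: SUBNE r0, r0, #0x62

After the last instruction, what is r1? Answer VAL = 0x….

0: ✓ CMP  NZCV=0010
1: ✓ MOVHI  r1←0x58
2: · ADDVS
3: ✓ MOVVC  r2←0x7b
4: ✓ CMP  NZCV=0010
5: · ADDLS
6: · MOVLT
7: ✓ CMP  NZCV=1001
8: ✓ MOVGT  r1←0xf8
9: ✓ SUBNE  r0←0xc6

VAL = 0xf8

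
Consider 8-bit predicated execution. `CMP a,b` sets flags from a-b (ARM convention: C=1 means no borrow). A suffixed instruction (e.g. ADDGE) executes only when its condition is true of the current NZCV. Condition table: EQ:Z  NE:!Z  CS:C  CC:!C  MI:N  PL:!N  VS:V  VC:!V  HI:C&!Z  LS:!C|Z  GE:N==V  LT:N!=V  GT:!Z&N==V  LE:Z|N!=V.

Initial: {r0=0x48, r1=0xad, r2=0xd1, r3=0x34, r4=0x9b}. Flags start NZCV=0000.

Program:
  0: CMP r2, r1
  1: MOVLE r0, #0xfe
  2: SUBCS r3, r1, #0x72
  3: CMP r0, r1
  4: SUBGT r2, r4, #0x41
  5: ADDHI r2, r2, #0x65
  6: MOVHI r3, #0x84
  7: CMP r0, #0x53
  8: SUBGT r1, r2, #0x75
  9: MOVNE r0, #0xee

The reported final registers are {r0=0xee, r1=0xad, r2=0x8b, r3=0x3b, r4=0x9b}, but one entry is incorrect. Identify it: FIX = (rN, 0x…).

FIX = (r2, 0x5a)

[0] flags=0010 → (cmp)
[1] flags=0010 LE?F → skip
[2] flags=0010 CS?T → r3=0x3b
[3] flags=1001 → (cmp)
[4] flags=1001 GT?T → r2=0x5a
[5] flags=1001 HI?F → skip
[6] flags=1001 HI?F → skip
[7] flags=1000 → (cmp)
[8] flags=1000 GT?F → skip
[9] flags=1000 NE?T → r0=0xee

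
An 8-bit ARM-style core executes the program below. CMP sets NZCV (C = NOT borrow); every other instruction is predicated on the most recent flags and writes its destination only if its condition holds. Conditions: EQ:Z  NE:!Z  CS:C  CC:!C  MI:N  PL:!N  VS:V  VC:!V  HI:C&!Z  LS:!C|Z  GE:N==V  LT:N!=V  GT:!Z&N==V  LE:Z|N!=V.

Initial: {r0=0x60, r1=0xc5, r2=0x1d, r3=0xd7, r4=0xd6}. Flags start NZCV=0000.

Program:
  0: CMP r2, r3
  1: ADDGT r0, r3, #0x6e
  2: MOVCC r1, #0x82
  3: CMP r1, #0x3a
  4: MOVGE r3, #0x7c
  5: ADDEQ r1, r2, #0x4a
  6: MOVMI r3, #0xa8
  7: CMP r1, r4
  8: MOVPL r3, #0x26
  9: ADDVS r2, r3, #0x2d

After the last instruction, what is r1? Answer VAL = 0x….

VAL = 0x82

[0] flags=0000 → (cmp)
[1] flags=0000 GT?T → r0=0x45
[2] flags=0000 CC?T → r1=0x82
[3] flags=0011 → (cmp)
[4] flags=0011 GE?F → skip
[5] flags=0011 EQ?F → skip
[6] flags=0011 MI?F → skip
[7] flags=1000 → (cmp)
[8] flags=1000 PL?F → skip
[9] flags=1000 VS?F → skip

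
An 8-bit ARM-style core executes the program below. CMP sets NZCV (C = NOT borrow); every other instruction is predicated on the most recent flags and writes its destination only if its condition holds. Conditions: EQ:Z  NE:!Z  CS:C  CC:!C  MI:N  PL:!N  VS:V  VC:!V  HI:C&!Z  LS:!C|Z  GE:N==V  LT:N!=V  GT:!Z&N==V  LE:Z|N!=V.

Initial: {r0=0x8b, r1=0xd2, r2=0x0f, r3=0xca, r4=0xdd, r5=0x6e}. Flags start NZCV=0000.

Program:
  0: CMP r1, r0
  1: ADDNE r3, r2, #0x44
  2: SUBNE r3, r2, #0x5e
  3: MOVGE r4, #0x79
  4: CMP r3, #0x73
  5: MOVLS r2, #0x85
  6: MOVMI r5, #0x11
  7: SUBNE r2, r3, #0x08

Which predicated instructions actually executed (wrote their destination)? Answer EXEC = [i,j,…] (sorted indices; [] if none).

[0] flags=0010 → (cmp)
[1] flags=0010 NE?T → r3=0x53
[2] flags=0010 NE?T → r3=0xb1
[3] flags=0010 GE?T → r4=0x79
[4] flags=0011 → (cmp)
[5] flags=0011 LS?F → skip
[6] flags=0011 MI?F → skip
[7] flags=0011 NE?T → r2=0xa9

EXEC = [1,2,3,7]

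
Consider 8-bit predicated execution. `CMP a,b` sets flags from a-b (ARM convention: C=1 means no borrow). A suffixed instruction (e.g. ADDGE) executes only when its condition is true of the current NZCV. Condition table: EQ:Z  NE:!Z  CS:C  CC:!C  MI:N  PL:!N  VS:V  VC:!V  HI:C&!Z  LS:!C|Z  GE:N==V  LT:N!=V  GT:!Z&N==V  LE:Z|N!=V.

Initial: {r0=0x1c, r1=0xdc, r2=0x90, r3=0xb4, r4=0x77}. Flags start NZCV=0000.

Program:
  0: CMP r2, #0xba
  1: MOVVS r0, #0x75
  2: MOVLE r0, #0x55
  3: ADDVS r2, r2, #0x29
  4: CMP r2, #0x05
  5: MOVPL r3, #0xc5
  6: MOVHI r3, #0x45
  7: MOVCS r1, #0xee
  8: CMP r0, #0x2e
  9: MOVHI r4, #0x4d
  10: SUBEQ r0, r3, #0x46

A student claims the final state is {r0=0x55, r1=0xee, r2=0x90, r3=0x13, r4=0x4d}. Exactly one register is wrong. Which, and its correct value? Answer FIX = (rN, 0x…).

[0] flags=1000 → (cmp)
[1] flags=1000 VS?F → skip
[2] flags=1000 LE?T → r0=0x55
[3] flags=1000 VS?F → skip
[4] flags=1010 → (cmp)
[5] flags=1010 PL?F → skip
[6] flags=1010 HI?T → r3=0x45
[7] flags=1010 CS?T → r1=0xee
[8] flags=0010 → (cmp)
[9] flags=0010 HI?T → r4=0x4d
[10] flags=0010 EQ?F → skip

FIX = (r3, 0x45)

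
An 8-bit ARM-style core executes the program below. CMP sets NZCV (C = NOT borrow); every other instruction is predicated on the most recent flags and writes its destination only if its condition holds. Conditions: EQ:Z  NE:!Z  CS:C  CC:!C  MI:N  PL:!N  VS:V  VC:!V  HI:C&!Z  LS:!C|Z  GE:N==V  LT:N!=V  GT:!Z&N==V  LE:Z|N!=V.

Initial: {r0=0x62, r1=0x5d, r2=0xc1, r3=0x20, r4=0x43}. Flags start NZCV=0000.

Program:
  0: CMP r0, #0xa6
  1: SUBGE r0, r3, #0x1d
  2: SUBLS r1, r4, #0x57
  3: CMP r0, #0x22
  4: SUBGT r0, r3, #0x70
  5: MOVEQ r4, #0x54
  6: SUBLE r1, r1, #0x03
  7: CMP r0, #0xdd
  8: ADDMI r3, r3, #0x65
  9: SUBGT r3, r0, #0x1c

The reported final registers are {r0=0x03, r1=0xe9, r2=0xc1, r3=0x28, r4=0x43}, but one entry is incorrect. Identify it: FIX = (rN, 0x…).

FIX = (r3, 0xe7)

[0] flags=1001 → (cmp)
[1] flags=1001 GE?T → r0=0x03
[2] flags=1001 LS?T → r1=0xec
[3] flags=1000 → (cmp)
[4] flags=1000 GT?F → skip
[5] flags=1000 EQ?F → skip
[6] flags=1000 LE?T → r1=0xe9
[7] flags=0000 → (cmp)
[8] flags=0000 MI?F → skip
[9] flags=0000 GT?T → r3=0xe7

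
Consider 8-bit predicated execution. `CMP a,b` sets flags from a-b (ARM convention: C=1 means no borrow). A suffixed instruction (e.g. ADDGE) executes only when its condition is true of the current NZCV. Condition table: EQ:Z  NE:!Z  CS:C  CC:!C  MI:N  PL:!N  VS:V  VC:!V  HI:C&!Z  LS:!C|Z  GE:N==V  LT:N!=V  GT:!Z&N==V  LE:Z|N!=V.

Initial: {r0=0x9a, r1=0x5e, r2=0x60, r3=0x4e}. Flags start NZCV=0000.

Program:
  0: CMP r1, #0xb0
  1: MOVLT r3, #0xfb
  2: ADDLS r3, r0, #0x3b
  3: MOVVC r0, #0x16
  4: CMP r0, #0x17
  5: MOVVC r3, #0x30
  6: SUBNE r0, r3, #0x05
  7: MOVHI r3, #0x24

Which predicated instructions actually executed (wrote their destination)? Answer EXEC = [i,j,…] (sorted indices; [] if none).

[0] flags=1001 → (cmp)
[1] flags=1001 LT?F → skip
[2] flags=1001 LS?T → r3=0xd5
[3] flags=1001 VC?F → skip
[4] flags=1010 → (cmp)
[5] flags=1010 VC?T → r3=0x30
[6] flags=1010 NE?T → r0=0x2b
[7] flags=1010 HI?T → r3=0x24

EXEC = [2,5,6,7]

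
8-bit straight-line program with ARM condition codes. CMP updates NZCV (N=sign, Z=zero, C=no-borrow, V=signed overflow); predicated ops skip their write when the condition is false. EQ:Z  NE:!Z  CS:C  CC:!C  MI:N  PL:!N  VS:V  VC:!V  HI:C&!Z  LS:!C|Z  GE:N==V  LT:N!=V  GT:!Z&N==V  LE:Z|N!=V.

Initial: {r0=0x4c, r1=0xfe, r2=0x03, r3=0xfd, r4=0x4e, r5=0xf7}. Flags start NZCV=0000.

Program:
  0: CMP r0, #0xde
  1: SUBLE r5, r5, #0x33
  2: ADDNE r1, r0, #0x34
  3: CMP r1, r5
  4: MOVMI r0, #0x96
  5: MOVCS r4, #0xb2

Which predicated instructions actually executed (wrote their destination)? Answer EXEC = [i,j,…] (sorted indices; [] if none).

0: ✓ CMP  NZCV=0000
1: · SUBLE
2: ✓ ADDNE  r1←0x80
3: ✓ CMP  NZCV=1000
4: ✓ MOVMI  r0←0x96
5: · MOVCS

EXEC = [2,4]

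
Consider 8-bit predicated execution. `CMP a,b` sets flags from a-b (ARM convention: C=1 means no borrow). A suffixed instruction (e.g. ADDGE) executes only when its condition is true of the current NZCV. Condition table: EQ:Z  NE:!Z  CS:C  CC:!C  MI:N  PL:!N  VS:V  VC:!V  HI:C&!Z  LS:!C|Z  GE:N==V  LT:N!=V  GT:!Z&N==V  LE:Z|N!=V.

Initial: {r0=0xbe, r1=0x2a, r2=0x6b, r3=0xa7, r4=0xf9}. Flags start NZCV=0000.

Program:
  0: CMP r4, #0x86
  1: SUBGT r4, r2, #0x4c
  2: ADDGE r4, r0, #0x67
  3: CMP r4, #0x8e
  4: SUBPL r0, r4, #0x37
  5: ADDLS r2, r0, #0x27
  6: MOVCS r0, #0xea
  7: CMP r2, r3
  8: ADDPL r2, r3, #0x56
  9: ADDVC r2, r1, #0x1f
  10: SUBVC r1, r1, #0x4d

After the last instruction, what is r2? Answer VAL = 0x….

VAL = 0x49

[0] flags=0010 → (cmp)
[1] flags=0010 GT?T → r4=0x1f
[2] flags=0010 GE?T → r4=0x25
[3] flags=1001 → (cmp)
[4] flags=1001 PL?F → skip
[5] flags=1001 LS?T → r2=0xe5
[6] flags=1001 CS?F → skip
[7] flags=0010 → (cmp)
[8] flags=0010 PL?T → r2=0xfd
[9] flags=0010 VC?T → r2=0x49
[10] flags=0010 VC?T → r1=0xdd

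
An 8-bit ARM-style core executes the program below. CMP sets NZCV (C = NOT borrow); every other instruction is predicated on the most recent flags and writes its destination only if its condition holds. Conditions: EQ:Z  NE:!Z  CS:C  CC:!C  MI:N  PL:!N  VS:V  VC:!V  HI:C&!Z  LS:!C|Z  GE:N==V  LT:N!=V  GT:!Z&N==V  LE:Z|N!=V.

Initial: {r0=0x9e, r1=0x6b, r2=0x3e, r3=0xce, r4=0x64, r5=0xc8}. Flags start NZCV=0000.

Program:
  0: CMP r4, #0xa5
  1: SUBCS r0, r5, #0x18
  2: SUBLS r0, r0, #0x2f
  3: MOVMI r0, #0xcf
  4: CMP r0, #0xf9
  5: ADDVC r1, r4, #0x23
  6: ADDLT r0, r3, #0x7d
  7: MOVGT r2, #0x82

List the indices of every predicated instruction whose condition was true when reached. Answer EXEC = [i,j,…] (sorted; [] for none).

[0] flags=1001 → (cmp)
[1] flags=1001 CS?F → skip
[2] flags=1001 LS?T → r0=0x6f
[3] flags=1001 MI?T → r0=0xcf
[4] flags=1000 → (cmp)
[5] flags=1000 VC?T → r1=0x87
[6] flags=1000 LT?T → r0=0x4b
[7] flags=1000 GT?F → skip

EXEC = [2,3,5,6]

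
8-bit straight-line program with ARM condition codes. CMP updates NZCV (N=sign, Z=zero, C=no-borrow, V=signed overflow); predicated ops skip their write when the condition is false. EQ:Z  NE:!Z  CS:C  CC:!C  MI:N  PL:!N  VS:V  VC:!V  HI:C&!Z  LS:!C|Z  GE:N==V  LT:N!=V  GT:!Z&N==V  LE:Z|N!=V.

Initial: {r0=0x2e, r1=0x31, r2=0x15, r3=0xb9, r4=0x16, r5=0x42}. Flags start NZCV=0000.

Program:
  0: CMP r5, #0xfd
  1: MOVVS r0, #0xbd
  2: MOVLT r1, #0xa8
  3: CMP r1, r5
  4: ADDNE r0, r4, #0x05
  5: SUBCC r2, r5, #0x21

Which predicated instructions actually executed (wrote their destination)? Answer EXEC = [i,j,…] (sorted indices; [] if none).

[0] flags=0000 → (cmp)
[1] flags=0000 VS?F → skip
[2] flags=0000 LT?F → skip
[3] flags=1000 → (cmp)
[4] flags=1000 NE?T → r0=0x1b
[5] flags=1000 CC?T → r2=0x21

EXEC = [4,5]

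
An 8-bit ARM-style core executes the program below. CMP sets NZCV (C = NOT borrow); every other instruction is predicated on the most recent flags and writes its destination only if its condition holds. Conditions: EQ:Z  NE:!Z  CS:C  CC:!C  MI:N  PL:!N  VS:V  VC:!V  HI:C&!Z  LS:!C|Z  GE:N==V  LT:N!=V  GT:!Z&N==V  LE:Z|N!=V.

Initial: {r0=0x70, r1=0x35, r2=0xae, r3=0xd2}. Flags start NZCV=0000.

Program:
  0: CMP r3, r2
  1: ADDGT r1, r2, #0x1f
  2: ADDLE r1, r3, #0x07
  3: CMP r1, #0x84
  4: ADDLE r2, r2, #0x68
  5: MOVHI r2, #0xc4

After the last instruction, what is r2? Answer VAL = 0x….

VAL = 0xc4

0: ✓ CMP  NZCV=0010
1: ✓ ADDGT  r1←0xcd
2: · ADDLE
3: ✓ CMP  NZCV=0010
4: · ADDLE
5: ✓ MOVHI  r2←0xc4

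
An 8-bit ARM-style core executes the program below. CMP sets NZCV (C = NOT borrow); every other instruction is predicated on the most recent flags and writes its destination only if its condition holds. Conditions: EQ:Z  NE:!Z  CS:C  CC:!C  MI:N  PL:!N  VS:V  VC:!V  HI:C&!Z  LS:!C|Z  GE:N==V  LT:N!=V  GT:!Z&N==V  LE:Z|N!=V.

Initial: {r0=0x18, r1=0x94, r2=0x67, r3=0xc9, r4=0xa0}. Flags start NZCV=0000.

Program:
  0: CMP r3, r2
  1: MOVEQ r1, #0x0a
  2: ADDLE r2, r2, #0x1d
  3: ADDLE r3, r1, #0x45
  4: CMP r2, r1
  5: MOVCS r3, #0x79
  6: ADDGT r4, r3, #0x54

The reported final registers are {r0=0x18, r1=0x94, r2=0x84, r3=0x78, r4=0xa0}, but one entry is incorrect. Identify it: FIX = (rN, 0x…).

FIX = (r3, 0xd9)

0: ✓ CMP  NZCV=0011
1: · MOVEQ
2: ✓ ADDLE  r2←0x84
3: ✓ ADDLE  r3←0xd9
4: ✓ CMP  NZCV=1000
5: · MOVCS
6: · ADDGT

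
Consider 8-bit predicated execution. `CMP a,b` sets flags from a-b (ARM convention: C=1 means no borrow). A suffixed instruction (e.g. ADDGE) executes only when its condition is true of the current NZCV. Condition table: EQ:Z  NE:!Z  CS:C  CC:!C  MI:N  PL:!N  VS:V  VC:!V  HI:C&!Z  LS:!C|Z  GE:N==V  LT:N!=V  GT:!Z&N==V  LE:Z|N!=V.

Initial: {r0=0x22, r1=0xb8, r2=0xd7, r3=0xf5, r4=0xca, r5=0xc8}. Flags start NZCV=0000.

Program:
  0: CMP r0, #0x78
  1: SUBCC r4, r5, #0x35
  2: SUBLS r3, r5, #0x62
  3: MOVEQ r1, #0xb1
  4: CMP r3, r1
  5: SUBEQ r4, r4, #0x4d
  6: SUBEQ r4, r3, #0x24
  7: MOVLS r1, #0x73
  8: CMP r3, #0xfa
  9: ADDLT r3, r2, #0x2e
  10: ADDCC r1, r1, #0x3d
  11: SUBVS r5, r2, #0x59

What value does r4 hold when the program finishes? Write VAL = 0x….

[0] flags=1000 → (cmp)
[1] flags=1000 CC?T → r4=0x93
[2] flags=1000 LS?T → r3=0x66
[3] flags=1000 EQ?F → skip
[4] flags=1001 → (cmp)
[5] flags=1001 EQ?F → skip
[6] flags=1001 EQ?F → skip
[7] flags=1001 LS?T → r1=0x73
[8] flags=0000 → (cmp)
[9] flags=0000 LT?F → skip
[10] flags=0000 CC?T → r1=0xb0
[11] flags=0000 VS?F → skip

VAL = 0x93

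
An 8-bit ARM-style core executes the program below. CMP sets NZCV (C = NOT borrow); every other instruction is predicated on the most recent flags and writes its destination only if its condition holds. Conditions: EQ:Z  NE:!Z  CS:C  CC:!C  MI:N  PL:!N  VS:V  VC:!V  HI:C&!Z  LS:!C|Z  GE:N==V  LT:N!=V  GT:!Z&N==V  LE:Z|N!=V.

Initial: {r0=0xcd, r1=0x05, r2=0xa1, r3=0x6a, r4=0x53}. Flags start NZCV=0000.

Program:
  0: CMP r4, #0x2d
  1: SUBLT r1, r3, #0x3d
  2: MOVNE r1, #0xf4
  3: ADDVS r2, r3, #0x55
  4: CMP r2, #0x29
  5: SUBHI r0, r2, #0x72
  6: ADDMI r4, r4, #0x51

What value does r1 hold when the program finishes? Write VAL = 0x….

0: ✓ CMP  NZCV=0010
1: · SUBLT
2: ✓ MOVNE  r1←0xf4
3: · ADDVS
4: ✓ CMP  NZCV=0011
5: ✓ SUBHI  r0←0x2f
6: · ADDMI

VAL = 0xf4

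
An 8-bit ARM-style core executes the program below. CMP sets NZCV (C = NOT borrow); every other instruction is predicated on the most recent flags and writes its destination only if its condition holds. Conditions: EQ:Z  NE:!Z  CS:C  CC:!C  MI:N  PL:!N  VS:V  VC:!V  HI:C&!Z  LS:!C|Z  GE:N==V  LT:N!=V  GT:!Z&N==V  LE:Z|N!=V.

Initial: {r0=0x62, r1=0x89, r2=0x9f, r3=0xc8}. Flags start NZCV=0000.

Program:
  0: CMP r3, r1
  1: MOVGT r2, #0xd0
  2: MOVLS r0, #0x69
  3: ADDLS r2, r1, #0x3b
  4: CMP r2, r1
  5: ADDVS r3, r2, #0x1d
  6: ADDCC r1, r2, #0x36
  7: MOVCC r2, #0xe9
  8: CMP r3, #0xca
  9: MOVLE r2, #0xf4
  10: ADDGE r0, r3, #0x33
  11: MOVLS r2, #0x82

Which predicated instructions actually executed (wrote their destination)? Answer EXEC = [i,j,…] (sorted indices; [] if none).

EXEC = [1,9,11]

[0] flags=0010 → (cmp)
[1] flags=0010 GT?T → r2=0xd0
[2] flags=0010 LS?F → skip
[3] flags=0010 LS?F → skip
[4] flags=0010 → (cmp)
[5] flags=0010 VS?F → skip
[6] flags=0010 CC?F → skip
[7] flags=0010 CC?F → skip
[8] flags=1000 → (cmp)
[9] flags=1000 LE?T → r2=0xf4
[10] flags=1000 GE?F → skip
[11] flags=1000 LS?T → r2=0x82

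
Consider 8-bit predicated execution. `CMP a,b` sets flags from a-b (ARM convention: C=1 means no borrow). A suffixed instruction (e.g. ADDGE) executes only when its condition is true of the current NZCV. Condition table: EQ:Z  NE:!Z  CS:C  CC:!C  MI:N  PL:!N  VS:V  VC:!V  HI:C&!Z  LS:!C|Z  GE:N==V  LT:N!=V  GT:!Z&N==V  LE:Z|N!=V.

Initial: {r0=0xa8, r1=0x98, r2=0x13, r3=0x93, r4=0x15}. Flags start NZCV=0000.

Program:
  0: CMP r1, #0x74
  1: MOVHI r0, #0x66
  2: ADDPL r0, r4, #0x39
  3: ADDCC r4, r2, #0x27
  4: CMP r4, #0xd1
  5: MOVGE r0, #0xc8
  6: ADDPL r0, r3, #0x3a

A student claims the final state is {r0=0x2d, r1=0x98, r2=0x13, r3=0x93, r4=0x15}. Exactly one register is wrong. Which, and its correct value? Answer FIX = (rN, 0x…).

FIX = (r0, 0xcd)

0: ✓ CMP  NZCV=0011
1: ✓ MOVHI  r0←0x66
2: ✓ ADDPL  r0←0x4e
3: · ADDCC
4: ✓ CMP  NZCV=0000
5: ✓ MOVGE  r0←0xc8
6: ✓ ADDPL  r0←0xcd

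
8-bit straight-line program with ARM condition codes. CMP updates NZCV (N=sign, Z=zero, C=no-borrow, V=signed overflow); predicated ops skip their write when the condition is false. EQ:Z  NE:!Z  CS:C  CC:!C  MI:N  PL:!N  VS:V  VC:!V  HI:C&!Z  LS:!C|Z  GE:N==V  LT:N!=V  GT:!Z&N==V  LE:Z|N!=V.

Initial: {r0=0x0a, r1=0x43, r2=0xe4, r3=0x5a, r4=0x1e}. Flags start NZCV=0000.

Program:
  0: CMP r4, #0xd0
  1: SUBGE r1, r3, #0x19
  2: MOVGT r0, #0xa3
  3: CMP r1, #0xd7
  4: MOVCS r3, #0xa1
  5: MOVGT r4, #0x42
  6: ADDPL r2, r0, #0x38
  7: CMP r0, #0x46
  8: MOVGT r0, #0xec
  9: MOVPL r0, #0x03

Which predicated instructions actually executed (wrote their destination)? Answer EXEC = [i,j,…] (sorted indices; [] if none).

0: ✓ CMP  NZCV=0000
1: ✓ SUBGE  r1←0x41
2: ✓ MOVGT  r0←0xa3
3: ✓ CMP  NZCV=0000
4: · MOVCS
5: ✓ MOVGT  r4←0x42
6: ✓ ADDPL  r2←0xdb
7: ✓ CMP  NZCV=0011
8: · MOVGT
9: ✓ MOVPL  r0←0x03

EXEC = [1,2,5,6,9]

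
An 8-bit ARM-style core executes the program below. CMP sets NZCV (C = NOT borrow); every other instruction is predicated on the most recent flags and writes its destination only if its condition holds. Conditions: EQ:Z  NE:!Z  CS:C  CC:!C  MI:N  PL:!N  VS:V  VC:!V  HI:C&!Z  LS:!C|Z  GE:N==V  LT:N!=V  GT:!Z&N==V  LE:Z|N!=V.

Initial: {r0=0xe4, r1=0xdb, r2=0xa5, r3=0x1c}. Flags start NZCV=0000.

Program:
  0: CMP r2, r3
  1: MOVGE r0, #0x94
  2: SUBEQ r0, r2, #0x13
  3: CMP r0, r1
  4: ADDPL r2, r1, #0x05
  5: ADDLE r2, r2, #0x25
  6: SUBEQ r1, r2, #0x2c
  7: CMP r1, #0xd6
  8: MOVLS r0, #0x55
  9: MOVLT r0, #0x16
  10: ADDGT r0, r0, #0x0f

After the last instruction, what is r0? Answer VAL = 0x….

VAL = 0xf3

[0] flags=1010 → (cmp)
[1] flags=1010 GE?F → skip
[2] flags=1010 EQ?F → skip
[3] flags=0010 → (cmp)
[4] flags=0010 PL?T → r2=0xe0
[5] flags=0010 LE?F → skip
[6] flags=0010 EQ?F → skip
[7] flags=0010 → (cmp)
[8] flags=0010 LS?F → skip
[9] flags=0010 LT?F → skip
[10] flags=0010 GT?T → r0=0xf3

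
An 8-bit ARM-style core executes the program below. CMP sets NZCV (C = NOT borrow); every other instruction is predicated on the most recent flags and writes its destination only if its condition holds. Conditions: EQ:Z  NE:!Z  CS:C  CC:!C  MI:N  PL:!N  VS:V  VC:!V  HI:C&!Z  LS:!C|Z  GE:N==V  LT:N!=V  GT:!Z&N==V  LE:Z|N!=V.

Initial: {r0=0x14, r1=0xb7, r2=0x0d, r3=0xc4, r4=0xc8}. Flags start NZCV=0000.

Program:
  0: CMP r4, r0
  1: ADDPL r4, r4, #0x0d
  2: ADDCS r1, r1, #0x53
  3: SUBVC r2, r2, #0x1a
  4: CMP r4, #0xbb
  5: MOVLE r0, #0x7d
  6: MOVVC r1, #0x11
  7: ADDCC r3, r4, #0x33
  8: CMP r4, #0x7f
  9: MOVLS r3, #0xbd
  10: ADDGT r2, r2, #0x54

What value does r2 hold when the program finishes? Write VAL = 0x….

[0] flags=1010 → (cmp)
[1] flags=1010 PL?F → skip
[2] flags=1010 CS?T → r1=0x0a
[3] flags=1010 VC?T → r2=0xf3
[4] flags=0010 → (cmp)
[5] flags=0010 LE?F → skip
[6] flags=0010 VC?T → r1=0x11
[7] flags=0010 CC?F → skip
[8] flags=0011 → (cmp)
[9] flags=0011 LS?F → skip
[10] flags=0011 GT?F → skip

VAL = 0xf3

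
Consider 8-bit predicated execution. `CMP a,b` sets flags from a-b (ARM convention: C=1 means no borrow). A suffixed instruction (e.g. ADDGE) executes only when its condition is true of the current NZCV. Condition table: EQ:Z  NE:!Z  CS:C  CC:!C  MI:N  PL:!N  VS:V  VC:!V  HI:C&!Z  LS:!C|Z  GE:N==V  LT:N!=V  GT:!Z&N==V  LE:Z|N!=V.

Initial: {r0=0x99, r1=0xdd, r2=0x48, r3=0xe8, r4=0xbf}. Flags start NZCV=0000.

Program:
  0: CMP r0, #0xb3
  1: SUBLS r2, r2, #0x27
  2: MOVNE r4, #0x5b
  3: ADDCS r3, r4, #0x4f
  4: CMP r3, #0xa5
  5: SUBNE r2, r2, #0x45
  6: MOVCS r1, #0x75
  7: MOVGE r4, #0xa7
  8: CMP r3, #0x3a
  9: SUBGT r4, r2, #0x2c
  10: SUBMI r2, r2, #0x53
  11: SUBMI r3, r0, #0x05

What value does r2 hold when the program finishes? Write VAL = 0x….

0: ✓ CMP  NZCV=1000
1: ✓ SUBLS  r2←0x21
2: ✓ MOVNE  r4←0x5b
3: · ADDCS
4: ✓ CMP  NZCV=0010
5: ✓ SUBNE  r2←0xdc
6: ✓ MOVCS  r1←0x75
7: ✓ MOVGE  r4←0xa7
8: ✓ CMP  NZCV=1010
9: · SUBGT
10: ✓ SUBMI  r2←0x89
11: ✓ SUBMI  r3←0x94

VAL = 0x89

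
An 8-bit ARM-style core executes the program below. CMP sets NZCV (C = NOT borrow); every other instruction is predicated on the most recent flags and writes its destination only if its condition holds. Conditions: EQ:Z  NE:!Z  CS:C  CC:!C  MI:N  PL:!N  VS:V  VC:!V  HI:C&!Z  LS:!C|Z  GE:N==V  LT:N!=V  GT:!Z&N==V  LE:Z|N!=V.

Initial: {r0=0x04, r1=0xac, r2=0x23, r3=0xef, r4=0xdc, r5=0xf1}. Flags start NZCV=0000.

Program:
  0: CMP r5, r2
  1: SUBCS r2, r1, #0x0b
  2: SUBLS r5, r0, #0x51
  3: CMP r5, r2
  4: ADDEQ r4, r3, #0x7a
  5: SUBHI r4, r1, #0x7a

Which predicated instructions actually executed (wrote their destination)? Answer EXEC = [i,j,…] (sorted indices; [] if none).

EXEC = [1,5]

[0] flags=1010 → (cmp)
[1] flags=1010 CS?T → r2=0xa1
[2] flags=1010 LS?F → skip
[3] flags=0010 → (cmp)
[4] flags=0010 EQ?F → skip
[5] flags=0010 HI?T → r4=0x32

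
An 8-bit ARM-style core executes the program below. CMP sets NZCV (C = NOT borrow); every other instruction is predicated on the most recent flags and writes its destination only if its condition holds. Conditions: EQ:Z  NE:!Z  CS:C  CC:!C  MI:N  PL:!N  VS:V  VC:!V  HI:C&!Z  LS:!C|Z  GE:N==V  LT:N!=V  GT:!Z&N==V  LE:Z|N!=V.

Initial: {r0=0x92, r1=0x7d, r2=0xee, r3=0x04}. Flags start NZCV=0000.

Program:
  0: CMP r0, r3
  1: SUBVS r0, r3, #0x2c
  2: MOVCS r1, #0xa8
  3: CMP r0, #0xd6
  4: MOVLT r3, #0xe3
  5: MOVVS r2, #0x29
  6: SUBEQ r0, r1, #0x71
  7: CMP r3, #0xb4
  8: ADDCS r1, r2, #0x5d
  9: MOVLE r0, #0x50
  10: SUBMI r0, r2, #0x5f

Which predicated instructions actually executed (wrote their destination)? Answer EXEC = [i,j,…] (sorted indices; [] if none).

0: ✓ CMP  NZCV=1010
1: · SUBVS
2: ✓ MOVCS  r1←0xa8
3: ✓ CMP  NZCV=1000
4: ✓ MOVLT  r3←0xe3
5: · MOVVS
6: · SUBEQ
7: ✓ CMP  NZCV=0010
8: ✓ ADDCS  r1←0x4b
9: · MOVLE
10: · SUBMI

EXEC = [2,4,8]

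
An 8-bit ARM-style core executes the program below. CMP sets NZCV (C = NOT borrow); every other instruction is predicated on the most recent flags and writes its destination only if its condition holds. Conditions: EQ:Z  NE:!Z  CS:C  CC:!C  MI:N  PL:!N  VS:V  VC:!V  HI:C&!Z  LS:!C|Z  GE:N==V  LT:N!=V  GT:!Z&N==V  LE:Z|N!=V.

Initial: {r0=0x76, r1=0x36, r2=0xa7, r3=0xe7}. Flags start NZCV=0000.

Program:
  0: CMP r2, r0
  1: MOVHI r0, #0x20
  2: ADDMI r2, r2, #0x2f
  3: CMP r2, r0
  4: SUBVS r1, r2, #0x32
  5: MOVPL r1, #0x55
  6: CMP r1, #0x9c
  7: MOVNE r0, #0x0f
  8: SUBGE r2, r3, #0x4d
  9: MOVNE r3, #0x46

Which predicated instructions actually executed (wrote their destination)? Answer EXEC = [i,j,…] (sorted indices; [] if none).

EXEC = [1,7,8,9]

0: ✓ CMP  NZCV=0011
1: ✓ MOVHI  r0←0x20
2: · ADDMI
3: ✓ CMP  NZCV=1010
4: · SUBVS
5: · MOVPL
6: ✓ CMP  NZCV=1001
7: ✓ MOVNE  r0←0x0f
8: ✓ SUBGE  r2←0x9a
9: ✓ MOVNE  r3←0x46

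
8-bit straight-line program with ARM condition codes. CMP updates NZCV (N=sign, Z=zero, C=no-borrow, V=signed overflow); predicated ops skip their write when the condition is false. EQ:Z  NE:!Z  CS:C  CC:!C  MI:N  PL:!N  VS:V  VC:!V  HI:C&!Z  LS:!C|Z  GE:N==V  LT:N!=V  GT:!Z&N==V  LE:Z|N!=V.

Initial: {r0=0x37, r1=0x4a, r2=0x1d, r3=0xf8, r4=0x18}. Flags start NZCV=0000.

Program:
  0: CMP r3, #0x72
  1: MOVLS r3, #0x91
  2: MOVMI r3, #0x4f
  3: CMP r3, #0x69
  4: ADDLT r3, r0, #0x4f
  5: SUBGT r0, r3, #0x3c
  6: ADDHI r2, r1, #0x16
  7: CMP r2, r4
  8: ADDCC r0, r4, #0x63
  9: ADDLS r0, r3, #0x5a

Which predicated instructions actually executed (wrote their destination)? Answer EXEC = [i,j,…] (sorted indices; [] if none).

EXEC = [2,4]

0: ✓ CMP  NZCV=1010
1: · MOVLS
2: ✓ MOVMI  r3←0x4f
3: ✓ CMP  NZCV=1000
4: ✓ ADDLT  r3←0x86
5: · SUBGT
6: · ADDHI
7: ✓ CMP  NZCV=0010
8: · ADDCC
9: · ADDLS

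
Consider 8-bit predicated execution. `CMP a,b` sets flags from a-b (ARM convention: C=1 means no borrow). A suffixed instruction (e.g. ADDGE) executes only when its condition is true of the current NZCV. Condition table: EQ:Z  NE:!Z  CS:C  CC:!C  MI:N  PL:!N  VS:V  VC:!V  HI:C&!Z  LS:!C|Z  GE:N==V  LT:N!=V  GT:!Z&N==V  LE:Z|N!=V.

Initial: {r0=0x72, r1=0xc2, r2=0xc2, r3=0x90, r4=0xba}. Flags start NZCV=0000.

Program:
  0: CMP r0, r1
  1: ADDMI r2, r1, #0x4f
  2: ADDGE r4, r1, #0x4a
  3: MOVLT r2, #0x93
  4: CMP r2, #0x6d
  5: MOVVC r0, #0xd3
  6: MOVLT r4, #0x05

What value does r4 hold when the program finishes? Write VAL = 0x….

VAL = 0x05

[0] flags=1001 → (cmp)
[1] flags=1001 MI?T → r2=0x11
[2] flags=1001 GE?T → r4=0x0c
[3] flags=1001 LT?F → skip
[4] flags=1000 → (cmp)
[5] flags=1000 VC?T → r0=0xd3
[6] flags=1000 LT?T → r4=0x05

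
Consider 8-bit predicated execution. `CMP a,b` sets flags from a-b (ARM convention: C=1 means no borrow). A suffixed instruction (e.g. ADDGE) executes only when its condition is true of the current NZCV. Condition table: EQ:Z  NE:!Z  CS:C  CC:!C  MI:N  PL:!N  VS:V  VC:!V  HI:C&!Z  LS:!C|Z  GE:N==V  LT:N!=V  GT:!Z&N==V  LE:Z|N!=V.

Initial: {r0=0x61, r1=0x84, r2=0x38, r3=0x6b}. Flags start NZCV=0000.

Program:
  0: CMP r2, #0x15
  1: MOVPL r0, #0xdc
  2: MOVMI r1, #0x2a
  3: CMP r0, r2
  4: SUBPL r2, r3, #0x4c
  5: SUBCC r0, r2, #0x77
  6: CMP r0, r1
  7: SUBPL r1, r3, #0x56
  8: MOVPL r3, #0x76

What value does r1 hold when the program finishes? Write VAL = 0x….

VAL = 0x15

[0] flags=0010 → (cmp)
[1] flags=0010 PL?T → r0=0xdc
[2] flags=0010 MI?F → skip
[3] flags=1010 → (cmp)
[4] flags=1010 PL?F → skip
[5] flags=1010 CC?F → skip
[6] flags=0010 → (cmp)
[7] flags=0010 PL?T → r1=0x15
[8] flags=0010 PL?T → r3=0x76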